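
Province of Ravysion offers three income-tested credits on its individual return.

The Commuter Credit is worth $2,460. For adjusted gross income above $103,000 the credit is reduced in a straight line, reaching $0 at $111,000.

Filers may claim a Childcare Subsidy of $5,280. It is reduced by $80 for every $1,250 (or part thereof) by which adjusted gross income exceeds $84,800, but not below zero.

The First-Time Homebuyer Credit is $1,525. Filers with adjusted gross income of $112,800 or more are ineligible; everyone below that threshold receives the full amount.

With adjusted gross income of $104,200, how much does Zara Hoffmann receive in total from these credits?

$7,616

Commuter Credit: $104,200 is $1,200 into a $8,000 phase-out range, leaving 6,800/8,000 of the credit: $2,460 × 6,800/8,000 = $2,091.
Childcare Subsidy: income exceeds $84,800 by $19,400, which is 16 full-or-partial $1,250 increments; reduction = 16 × $80 = $1,280, leaving $4,000.
First-Time Homebuyer Credit: $104,200 is below the $112,800 cutoff, so the full $1,525 applies.
Total: $2,091 + $4,000 + $1,525 = $7,616.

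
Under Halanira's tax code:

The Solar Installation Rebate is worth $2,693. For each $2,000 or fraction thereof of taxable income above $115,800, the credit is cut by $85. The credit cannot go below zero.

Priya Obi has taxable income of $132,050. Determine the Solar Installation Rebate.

Solar Installation Rebate: income exceeds $115,800 by $16,250, which is 9 full-or-partial $2,000 increments; reduction = 9 × $85 = $765, leaving $1,928.

$1,928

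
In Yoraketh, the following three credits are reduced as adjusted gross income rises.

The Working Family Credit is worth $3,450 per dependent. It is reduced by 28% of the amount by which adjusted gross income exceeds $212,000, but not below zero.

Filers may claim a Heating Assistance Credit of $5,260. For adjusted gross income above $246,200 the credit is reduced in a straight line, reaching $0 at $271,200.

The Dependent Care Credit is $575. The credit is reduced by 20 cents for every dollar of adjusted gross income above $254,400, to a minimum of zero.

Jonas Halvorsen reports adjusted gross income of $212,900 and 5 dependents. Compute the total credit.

$22,833

Working Family Credit: base = 5 × $3,450 = $17,250. 28% of the $900 excess over $212,000 is $252; credit = $17,250 − $252 = $16,998.
Heating Assistance Credit: $212,900 is at or below the $246,200 threshold, so the full $5,260 applies.
Dependent Care Credit: $212,900 is at or below the $254,400 threshold, so the full $575 applies.
Total: $16,998 + $5,260 + $575 = $22,833.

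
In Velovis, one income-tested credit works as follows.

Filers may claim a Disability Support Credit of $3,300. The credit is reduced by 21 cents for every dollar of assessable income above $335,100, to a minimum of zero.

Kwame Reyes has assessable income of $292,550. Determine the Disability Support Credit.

Disability Support Credit: $292,550 is at or below the $335,100 threshold, so the full $3,300 applies.

$3,300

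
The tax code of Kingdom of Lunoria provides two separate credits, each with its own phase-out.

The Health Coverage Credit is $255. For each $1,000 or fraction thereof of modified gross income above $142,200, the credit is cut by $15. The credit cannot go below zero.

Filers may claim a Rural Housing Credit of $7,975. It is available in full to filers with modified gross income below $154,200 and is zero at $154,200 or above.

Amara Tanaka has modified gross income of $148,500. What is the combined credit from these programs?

Health Coverage Credit: income exceeds $142,200 by $6,300, which is 7 full-or-partial $1,000 increments; reduction = 7 × $15 = $105, leaving $150.
Rural Housing Credit: $148,500 is below the $154,200 cutoff, so the full $7,975 applies.
Total: $150 + $7,975 = $8,125.

$8,125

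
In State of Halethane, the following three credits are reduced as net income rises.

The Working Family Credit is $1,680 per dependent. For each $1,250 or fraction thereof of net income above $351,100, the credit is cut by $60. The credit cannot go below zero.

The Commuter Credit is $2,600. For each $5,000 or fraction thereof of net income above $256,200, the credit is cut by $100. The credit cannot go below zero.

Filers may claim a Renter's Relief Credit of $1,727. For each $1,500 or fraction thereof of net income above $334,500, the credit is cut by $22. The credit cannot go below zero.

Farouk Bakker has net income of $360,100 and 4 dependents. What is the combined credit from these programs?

$8,071

Working Family Credit: base = 4 × $1,680 = $6,720. income exceeds $351,100 by $9,000, which is 8 full-or-partial $1,250 increments; reduction = 8 × $60 = $480, leaving $6,240.
Commuter Credit: income exceeds $256,200 by $103,900, which is 21 full-or-partial $5,000 increments; reduction = 21 × $100 = $2,100, leaving $500.
Renter's Relief Credit: income exceeds $334,500 by $25,600, which is 18 full-or-partial $1,500 increments; reduction = 18 × $22 = $396, leaving $1,331.
Total: $6,240 + $500 + $1,331 = $8,071.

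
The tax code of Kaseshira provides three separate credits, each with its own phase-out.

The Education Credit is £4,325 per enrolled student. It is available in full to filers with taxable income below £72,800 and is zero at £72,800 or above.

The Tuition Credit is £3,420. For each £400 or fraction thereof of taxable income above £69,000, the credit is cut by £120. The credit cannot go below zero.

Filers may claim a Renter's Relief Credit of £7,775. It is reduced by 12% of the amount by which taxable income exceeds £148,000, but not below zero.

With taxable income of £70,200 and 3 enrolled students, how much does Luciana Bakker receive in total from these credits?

Education Credit: base = 3 × £4,325 = £12,975. £70,200 is below the £72,800 cutoff, so the full £12,975 applies.
Tuition Credit: income exceeds £69,000 by £1,200, which is 3 full-or-partial £400 increments; reduction = 3 × £120 = £360, leaving £3,060.
Renter's Relief Credit: £70,200 is at or below the £148,000 threshold, so the full £7,775 applies.
Total: £12,975 + £3,060 + £7,775 = £23,810.

£23,810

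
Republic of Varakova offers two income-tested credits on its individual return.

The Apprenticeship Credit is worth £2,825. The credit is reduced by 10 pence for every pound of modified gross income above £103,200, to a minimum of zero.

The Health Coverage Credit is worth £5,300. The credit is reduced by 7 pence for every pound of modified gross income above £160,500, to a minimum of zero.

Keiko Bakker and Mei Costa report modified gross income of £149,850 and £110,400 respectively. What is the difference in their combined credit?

£2,105

Keiko (£149,850): Apprenticeship Credit: 10% of the £46,650 excess over £103,200 is £4,665 ≥ base, so the credit is £0. Health Coverage Credit: £149,850 is at or below the £160,500 threshold, so the full £5,300 applies. total £0 + £5,300 = £5,300
Mei (£110,400): Apprenticeship Credit: 10% of the £7,200 excess over £103,200 is £720; credit = £2,825 − £720 = £2,105. Health Coverage Credit: £110,400 is at or below the £160,500 threshold, so the full £5,300 applies. total £2,105 + £5,300 = £7,405
Difference: |£5,300 − £7,405| = £2,105.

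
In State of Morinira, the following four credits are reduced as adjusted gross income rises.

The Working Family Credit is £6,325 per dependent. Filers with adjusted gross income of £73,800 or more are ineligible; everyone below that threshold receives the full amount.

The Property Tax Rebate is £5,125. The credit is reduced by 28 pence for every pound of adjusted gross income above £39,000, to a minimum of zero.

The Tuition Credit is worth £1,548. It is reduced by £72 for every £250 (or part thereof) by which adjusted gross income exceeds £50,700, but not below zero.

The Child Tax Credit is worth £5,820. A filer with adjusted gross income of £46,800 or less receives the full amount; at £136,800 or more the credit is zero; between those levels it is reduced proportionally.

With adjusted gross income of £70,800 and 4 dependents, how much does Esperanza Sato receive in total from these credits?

£29,568

Working Family Credit: base = 4 × £6,325 = £25,300. £70,800 is below the £73,800 cutoff, so the full £25,300 applies.
Property Tax Rebate: 28% of the £31,800 excess over £39,000 is £8,904 ≥ base, so the credit is £0.
Tuition Credit: income exceeds £50,700 by £20,100 → 81 increments × £72 = £5,832 ≥ base, so the credit is £0.
Child Tax Credit: £70,800 is £24,000 into a £90,000 phase-out range, leaving 66,000/90,000 of the credit: £5,820 × 66,000/90,000 = £4,268.
Total: £25,300 + £0 + £0 + £4,268 = £29,568.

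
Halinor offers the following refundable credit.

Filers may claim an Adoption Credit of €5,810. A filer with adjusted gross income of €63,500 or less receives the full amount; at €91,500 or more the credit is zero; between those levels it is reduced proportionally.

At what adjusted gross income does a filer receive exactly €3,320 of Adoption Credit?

€3,320 is 3,320/5,810 of the full €5,810, so 2,490/5,810 of the €28,000 range has been used: income = €63,500 + €28,000 × 2,490/5,810 = €75,500.

€75,500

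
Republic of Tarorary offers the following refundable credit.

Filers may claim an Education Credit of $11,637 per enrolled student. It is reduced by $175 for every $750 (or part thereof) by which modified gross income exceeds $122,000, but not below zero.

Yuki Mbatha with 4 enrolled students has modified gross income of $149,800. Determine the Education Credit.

$39,898

Education Credit: base = 4 × $11,637 = $46,548. income exceeds $122,000 by $27,800, which is 38 full-or-partial $750 increments; reduction = 38 × $175 = $6,650, leaving $39,898.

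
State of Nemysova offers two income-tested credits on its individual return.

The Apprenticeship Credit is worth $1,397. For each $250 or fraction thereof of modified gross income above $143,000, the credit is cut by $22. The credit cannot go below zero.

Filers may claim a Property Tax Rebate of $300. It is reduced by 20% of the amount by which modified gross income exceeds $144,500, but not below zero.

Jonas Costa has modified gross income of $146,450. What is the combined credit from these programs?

Apprenticeship Credit: income exceeds $143,000 by $3,450, which is 14 full-or-partial $250 increments; reduction = 14 × $22 = $308, leaving $1,089.
Property Tax Rebate: 20% of the $1,950 excess over $144,500 is $390 ≥ base, so the credit is $0.
Total: $1,089 + $0 = $1,089.

$1,089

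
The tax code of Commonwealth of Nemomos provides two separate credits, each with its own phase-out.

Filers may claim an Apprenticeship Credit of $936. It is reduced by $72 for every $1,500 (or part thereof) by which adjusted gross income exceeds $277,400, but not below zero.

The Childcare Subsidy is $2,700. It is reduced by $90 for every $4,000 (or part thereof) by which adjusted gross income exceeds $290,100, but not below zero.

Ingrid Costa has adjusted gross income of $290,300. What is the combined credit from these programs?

$2,898

Apprenticeship Credit: income exceeds $277,400 by $12,900, which is 9 full-or-partial $1,500 increments; reduction = 9 × $72 = $648, leaving $288.
Childcare Subsidy: income exceeds $290,100 by $200, which is 1 full-or-partial $4,000 increment; reduction = 1 × $90 = $90, leaving $2,610.
Total: $288 + $2,610 = $2,898.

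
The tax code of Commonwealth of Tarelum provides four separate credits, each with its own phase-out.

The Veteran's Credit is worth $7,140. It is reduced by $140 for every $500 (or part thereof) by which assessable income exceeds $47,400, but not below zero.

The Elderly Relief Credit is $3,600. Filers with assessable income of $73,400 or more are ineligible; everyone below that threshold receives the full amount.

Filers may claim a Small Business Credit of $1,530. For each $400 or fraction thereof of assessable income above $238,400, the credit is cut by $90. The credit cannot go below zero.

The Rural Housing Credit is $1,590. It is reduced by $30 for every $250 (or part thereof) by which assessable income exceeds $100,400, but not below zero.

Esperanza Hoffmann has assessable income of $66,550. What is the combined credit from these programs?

$8,400

Veteran's Credit: income exceeds $47,400 by $19,150, which is 39 full-or-partial $500 increments; reduction = 39 × $140 = $5,460, leaving $1,680.
Elderly Relief Credit: $66,550 is below the $73,400 cutoff, so the full $3,600 applies.
Small Business Credit: $66,550 is at or below the $238,400 threshold, so the full $1,530 applies.
Rural Housing Credit: $66,550 is at or below the $100,400 threshold, so the full $1,590 applies.
Total: $1,680 + $3,600 + $1,530 + $1,590 = $8,400.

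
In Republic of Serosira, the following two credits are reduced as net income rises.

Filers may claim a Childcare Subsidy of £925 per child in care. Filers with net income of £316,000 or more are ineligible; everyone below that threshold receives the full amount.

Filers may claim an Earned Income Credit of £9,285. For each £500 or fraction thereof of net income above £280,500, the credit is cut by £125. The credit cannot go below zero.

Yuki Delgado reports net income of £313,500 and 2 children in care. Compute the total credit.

Childcare Subsidy: base = 2 × £925 = £1,850. £313,500 is below the £316,000 cutoff, so the full £1,850 applies.
Earned Income Credit: income exceeds £280,500 by £33,000, which is 66 full-or-partial £500 increments; reduction = 66 × £125 = £8,250, leaving £1,035.
Total: £1,850 + £1,035 = £2,885.

£2,885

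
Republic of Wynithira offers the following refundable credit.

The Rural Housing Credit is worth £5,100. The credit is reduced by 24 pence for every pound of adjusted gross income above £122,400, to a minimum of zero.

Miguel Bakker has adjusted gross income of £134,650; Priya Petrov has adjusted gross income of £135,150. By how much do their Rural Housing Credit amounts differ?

Miguel (£134,650): Rural Housing Credit: 24% of the £12,250 excess over £122,400 is £2,940; credit = £5,100 − £2,940 = £2,160.
Priya (£135,150): Rural Housing Credit: 24% of the £12,750 excess over £122,400 is £3,060; credit = £5,100 − £3,060 = £2,040.
Difference: |£2,160 − £2,040| = £120.

£120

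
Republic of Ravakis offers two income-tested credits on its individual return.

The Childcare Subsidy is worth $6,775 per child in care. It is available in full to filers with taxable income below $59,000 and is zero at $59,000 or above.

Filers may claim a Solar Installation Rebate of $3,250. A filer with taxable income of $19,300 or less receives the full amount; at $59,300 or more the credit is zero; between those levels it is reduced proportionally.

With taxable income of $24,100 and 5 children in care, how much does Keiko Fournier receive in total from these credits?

Childcare Subsidy: base = 5 × $6,775 = $33,875. $24,100 is below the $59,000 cutoff, so the full $33,875 applies.
Solar Installation Rebate: $24,100 is $4,800 into a $40,000 phase-out range, leaving 35,200/40,000 of the credit: $3,250 × 35,200/40,000 = $2,860.
Total: $33,875 + $2,860 = $36,735.

$36,735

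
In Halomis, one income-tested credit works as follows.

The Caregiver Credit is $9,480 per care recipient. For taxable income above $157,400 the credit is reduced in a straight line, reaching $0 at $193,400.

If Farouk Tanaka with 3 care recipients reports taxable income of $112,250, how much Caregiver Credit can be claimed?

Caregiver Credit: base = 3 × $9,480 = $28,440. $112,250 is at or below the $157,400 threshold, so the full $28,440 applies.

$28,440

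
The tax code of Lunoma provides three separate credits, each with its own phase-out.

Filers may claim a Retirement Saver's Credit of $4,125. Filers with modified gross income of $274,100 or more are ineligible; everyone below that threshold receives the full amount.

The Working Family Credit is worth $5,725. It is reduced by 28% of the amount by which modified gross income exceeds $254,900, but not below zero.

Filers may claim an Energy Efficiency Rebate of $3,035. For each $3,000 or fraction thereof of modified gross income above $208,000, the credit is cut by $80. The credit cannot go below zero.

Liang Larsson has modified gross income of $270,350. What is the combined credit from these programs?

Retirement Saver's Credit: $270,350 is below the $274,100 cutoff, so the full $4,125 applies.
Working Family Credit: 28% of the $15,450 excess over $254,900 is $4,326; credit = $5,725 − $4,326 = $1,399.
Energy Efficiency Rebate: income exceeds $208,000 by $62,350, which is 21 full-or-partial $3,000 increments; reduction = 21 × $80 = $1,680, leaving $1,355.
Total: $4,125 + $1,399 + $1,355 = $6,879.

$6,879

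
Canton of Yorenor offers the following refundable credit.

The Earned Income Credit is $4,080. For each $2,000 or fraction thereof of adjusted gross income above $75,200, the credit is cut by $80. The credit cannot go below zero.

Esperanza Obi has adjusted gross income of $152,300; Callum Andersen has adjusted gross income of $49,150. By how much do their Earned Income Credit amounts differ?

$3,120

Esperanza ($152,300): Earned Income Credit: income exceeds $75,200 by $77,100, which is 39 full-or-partial $2,000 increments; reduction = 39 × $80 = $3,120, leaving $960.
Callum ($49,150): Earned Income Credit: $49,150 is at or below the $75,200 threshold, so the full $4,080 applies.
Difference: |$960 − $4,080| = $3,120.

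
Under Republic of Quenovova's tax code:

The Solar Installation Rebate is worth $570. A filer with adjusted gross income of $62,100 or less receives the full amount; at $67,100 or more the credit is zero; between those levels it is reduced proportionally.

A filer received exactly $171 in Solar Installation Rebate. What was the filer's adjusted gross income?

$171 is 171/570 of the full $570, so 399/570 of the $5,000 range has been used: income = $62,100 + $5,000 × 399/570 = $65,600.

$65,600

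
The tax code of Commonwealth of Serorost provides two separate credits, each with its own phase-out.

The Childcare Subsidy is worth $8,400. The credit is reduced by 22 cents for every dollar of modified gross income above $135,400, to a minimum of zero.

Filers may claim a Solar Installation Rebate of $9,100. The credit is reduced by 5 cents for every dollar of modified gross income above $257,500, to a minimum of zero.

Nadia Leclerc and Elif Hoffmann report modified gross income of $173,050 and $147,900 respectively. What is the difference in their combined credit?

Nadia ($173,050): Childcare Subsidy: 22% of the $37,650 excess over $135,400 is $8,283; credit = $8,400 − $8,283 = $117. Solar Installation Rebate: $173,050 is at or below the $257,500 threshold, so the full $9,100 applies. total $117 + $9,100 = $9,217
Elif ($147,900): Childcare Subsidy: 22% of the $12,500 excess over $135,400 is $2,750; credit = $8,400 − $2,750 = $5,650. Solar Installation Rebate: $147,900 is at or below the $257,500 threshold, so the full $9,100 applies. total $5,650 + $9,100 = $14,750
Difference: |$9,217 − $14,750| = $5,533.

$5,533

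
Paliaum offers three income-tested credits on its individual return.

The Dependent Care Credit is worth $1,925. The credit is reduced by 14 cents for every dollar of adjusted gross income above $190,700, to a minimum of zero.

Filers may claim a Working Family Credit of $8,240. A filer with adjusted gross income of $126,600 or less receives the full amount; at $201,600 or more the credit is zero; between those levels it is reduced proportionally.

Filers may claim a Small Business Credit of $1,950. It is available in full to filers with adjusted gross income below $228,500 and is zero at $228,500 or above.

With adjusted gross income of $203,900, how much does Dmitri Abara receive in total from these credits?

$2,027

Dependent Care Credit: 14% of the $13,200 excess over $190,700 is $1,848; credit = $1,925 − $1,848 = $77.
Working Family Credit: $203,900 is at or above $201,600, so the credit is $0.
Small Business Credit: $203,900 is below the $228,500 cutoff, so the full $1,950 applies.
Total: $77 + $0 + $1,950 = $2,027.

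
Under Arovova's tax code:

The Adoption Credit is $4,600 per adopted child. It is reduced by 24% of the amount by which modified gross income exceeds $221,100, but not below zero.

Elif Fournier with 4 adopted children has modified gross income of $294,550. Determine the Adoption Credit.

Adoption Credit: base = 4 × $4,600 = $18,400. 24% of the $73,450 excess over $221,100 is $17,628; credit = $18,400 − $17,628 = $772.

$772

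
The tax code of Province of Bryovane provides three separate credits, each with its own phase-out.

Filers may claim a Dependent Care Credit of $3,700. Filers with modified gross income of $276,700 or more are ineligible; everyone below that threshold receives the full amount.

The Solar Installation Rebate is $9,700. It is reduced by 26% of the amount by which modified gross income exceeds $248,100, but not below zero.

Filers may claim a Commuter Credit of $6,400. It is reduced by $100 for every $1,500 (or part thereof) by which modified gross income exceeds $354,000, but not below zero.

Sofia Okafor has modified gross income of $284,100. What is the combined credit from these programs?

$6,740

Dependent Care Credit: $284,100 meets or exceeds the $276,700 cutoff, so the credit is $0.
Solar Installation Rebate: 26% of the $36,000 excess over $248,100 is $9,360; credit = $9,700 − $9,360 = $340.
Commuter Credit: $284,100 is at or below the $354,000 threshold, so the full $6,400 applies.
Total: $0 + $340 + $6,400 = $6,740.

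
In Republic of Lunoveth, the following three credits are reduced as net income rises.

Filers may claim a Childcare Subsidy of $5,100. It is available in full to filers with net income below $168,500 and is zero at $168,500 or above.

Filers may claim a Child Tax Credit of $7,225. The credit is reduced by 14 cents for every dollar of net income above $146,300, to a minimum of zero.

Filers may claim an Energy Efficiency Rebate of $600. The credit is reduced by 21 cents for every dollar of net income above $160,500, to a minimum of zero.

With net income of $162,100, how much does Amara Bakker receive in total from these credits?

$10,377

Childcare Subsidy: $162,100 is below the $168,500 cutoff, so the full $5,100 applies.
Child Tax Credit: 14% of the $15,800 excess over $146,300 is $2,212; credit = $7,225 − $2,212 = $5,013.
Energy Efficiency Rebate: 21% of the $1,600 excess over $160,500 is $336; credit = $600 − $336 = $264.
Total: $5,100 + $5,013 + $264 = $10,377.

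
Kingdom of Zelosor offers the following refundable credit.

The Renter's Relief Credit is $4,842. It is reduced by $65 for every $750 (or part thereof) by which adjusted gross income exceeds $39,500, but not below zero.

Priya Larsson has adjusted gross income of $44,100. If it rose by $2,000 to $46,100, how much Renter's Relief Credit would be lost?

$130

At $44,100 — income exceeds $39,500 by $4,600, which is 7 full-or-partial $750 increments; reduction = 7 × $65 = $455, leaving $4,387.
At $46,100 — income exceeds $39,500 by $6,600, which is 9 full-or-partial $750 increments; reduction = 9 × $65 = $585, leaving $4,257.
Lost: $4,387 − $4,257 = $130.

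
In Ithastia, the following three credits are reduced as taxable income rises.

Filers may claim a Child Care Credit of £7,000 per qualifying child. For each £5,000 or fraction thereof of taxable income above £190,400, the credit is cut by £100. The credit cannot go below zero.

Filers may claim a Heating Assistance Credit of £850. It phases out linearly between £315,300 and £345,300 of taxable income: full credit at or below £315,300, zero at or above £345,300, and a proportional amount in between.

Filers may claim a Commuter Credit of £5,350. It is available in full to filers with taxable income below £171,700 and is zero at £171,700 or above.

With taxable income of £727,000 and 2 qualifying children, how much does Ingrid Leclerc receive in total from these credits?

£3,200

Child Care Credit: base = 2 × £7,000 = £14,000. income exceeds £190,400 by £536,600, which is 108 full-or-partial £5,000 increments; reduction = 108 × £100 = £10,800, leaving £3,200.
Heating Assistance Credit: £727,000 is at or above £345,300, so the credit is £0.
Commuter Credit: £727,000 meets or exceeds the £171,700 cutoff, so the credit is £0.
Total: £3,200 + £0 + £0 = £3,200.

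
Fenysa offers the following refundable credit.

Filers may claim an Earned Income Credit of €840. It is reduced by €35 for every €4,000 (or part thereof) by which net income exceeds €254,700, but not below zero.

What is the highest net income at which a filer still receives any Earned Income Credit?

After 23 increments the reduction is 23 × €35 = €805, leaving €35; one more increment wipes it out. Increment 23 ends at excess 23 × €4,000 = €92,000, so the highest qualifying income is €254,700 + €92,000 = €346,700.

€346,700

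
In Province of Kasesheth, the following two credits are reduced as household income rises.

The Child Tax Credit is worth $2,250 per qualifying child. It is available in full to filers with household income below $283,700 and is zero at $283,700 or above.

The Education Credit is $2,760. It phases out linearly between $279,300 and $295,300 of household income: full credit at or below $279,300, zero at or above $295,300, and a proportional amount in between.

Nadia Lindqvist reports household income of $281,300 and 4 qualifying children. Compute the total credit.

Child Tax Credit: base = 4 × $2,250 = $9,000. $281,300 is below the $283,700 cutoff, so the full $9,000 applies.
Education Credit: $281,300 is $2,000 into a $16,000 phase-out range, leaving 14,000/16,000 of the credit: $2,760 × 14,000/16,000 = $2,415.
Total: $9,000 + $2,415 = $11,415.

$11,415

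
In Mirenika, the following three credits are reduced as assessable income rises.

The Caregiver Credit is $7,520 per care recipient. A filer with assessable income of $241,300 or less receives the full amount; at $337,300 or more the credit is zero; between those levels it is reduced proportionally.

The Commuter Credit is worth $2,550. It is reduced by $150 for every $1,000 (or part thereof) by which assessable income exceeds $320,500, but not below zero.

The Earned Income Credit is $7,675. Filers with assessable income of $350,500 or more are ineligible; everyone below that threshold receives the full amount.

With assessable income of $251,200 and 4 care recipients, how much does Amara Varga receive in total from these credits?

Caregiver Credit: base = 4 × $7,520 = $30,080. $251,200 is $9,900 into a $96,000 phase-out range, leaving 86,100/96,000 of the credit: $30,080 × 86,100/96,000 = $26,978.
Commuter Credit: $251,200 is at or below the $320,500 threshold, so the full $2,550 applies.
Earned Income Credit: $251,200 is below the $350,500 cutoff, so the full $7,675 applies.
Total: $26,978 + $2,550 + $7,675 = $37,203.

$37,203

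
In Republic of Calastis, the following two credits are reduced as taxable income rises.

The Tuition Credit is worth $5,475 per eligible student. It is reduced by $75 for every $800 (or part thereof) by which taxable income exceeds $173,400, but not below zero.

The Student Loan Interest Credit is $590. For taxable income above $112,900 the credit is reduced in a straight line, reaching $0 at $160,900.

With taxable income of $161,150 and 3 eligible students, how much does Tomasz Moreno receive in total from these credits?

Tuition Credit: base = 3 × $5,475 = $16,425. $161,150 is at or below the $173,400 threshold, so the full $16,425 applies.
Student Loan Interest Credit: $161,150 is at or above $160,900, so the credit is $0.
Total: $16,425 + $0 = $16,425.

$16,425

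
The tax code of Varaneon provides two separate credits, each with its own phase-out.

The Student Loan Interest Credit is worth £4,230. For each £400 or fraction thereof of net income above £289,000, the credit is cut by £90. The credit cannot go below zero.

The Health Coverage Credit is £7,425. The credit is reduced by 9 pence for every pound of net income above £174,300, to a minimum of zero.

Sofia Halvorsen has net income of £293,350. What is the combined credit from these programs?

Student Loan Interest Credit: income exceeds £289,000 by £4,350, which is 11 full-or-partial £400 increments; reduction = 11 × £90 = £990, leaving £3,240.
Health Coverage Credit: 9% of the £119,050 excess over £174,300 is £10,714.50 ≥ base, so the credit is £0.
Total: £3,240 + £0 = £3,240.

£3,240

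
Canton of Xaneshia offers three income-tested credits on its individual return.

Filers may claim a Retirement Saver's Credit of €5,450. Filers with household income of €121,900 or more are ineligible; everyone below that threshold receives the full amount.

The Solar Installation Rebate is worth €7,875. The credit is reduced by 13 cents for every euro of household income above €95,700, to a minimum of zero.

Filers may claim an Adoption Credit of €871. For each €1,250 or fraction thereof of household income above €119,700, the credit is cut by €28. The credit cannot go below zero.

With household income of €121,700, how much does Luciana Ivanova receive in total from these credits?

€10,760

Retirement Saver's Credit: €121,700 is below the €121,900 cutoff, so the full €5,450 applies.
Solar Installation Rebate: 13% of the €26,000 excess over €95,700 is €3,380; credit = €7,875 − €3,380 = €4,495.
Adoption Credit: income exceeds €119,700 by €2,000, which is 2 full-or-partial €1,250 increments; reduction = 2 × €28 = €56, leaving €815.
Total: €5,450 + €4,495 + €815 = €10,760.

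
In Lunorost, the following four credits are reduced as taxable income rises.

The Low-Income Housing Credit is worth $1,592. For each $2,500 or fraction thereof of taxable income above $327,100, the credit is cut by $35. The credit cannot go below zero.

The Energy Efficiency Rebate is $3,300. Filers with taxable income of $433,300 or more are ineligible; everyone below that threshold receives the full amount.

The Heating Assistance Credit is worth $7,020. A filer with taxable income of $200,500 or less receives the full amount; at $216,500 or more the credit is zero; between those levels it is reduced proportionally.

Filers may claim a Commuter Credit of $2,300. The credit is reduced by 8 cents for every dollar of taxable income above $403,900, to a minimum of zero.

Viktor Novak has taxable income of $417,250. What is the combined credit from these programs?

$4,829

Low-Income Housing Credit: income exceeds $327,100 by $90,150, which is 37 full-or-partial $2,500 increments; reduction = 37 × $35 = $1,295, leaving $297.
Energy Efficiency Rebate: $417,250 is below the $433,300 cutoff, so the full $3,300 applies.
Heating Assistance Credit: $417,250 is at or above $216,500, so the credit is $0.
Commuter Credit: 8% of the $13,350 excess over $403,900 is $1,068; credit = $2,300 − $1,068 = $1,232.
Total: $297 + $3,300 + $0 + $1,232 = $4,829.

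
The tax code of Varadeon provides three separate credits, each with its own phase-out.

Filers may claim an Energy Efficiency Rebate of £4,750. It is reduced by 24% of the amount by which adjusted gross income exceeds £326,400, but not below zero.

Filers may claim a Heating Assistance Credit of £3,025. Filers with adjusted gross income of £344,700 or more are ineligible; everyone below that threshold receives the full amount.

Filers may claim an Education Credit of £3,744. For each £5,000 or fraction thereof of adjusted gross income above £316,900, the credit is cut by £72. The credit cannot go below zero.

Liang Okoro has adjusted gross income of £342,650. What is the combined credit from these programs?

Energy Efficiency Rebate: 24% of the £16,250 excess over £326,400 is £3,900; credit = £4,750 − £3,900 = £850.
Heating Assistance Credit: £342,650 is below the £344,700 cutoff, so the full £3,025 applies.
Education Credit: income exceeds £316,900 by £25,750, which is 6 full-or-partial £5,000 increments; reduction = 6 × £72 = £432, leaving £3,312.
Total: £850 + £3,025 + £3,312 = £7,187.

£7,187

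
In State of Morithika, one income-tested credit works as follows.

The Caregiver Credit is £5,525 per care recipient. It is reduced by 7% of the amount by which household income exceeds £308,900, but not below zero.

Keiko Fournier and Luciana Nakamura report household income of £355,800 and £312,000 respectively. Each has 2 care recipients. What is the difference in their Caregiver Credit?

£3,066

Keiko (£355,800): Caregiver Credit: base = 2 × £5,525 = £11,050. 7% of the £46,900 excess over £308,900 is £3,283; credit = £11,050 − £3,283 = £7,767.
Luciana (£312,000): Caregiver Credit: base = 2 × £5,525 = £11,050. 7% of the £3,100 excess over £308,900 is £217; credit = £11,050 − £217 = £10,833.
Difference: |£7,767 − £10,833| = £3,066.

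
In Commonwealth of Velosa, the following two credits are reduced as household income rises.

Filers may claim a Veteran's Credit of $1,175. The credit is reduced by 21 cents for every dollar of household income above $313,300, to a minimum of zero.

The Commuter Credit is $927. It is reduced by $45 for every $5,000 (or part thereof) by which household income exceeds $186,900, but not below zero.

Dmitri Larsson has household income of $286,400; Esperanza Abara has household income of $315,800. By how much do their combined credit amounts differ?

Dmitri ($286,400): Veteran's Credit: $286,400 is at or below the $313,300 threshold, so the full $1,175 applies. Commuter Credit: income exceeds $186,900 by $99,500, which is 20 full-or-partial $5,000 increments; reduction = 20 × $45 = $900, leaving $27. total $1,175 + $27 = $1,202
Esperanza ($315,800): Veteran's Credit: 21% of the $2,500 excess over $313,300 is $525; credit = $1,175 − $525 = $650. Commuter Credit: income exceeds $186,900 by $128,900 → 26 increments × $45 = $1,170 ≥ base, so the credit is $0. total $650 + $0 = $650
Difference: |$1,202 − $650| = $552.

$552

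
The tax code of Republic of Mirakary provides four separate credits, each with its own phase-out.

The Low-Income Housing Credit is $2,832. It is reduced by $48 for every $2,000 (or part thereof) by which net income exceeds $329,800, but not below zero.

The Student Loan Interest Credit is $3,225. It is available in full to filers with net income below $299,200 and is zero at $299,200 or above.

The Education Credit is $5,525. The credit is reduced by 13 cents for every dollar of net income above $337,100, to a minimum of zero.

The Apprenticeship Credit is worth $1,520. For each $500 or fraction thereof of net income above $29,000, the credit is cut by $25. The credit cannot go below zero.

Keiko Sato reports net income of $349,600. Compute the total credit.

$6,252

Low-Income Housing Credit: income exceeds $329,800 by $19,800, which is 10 full-or-partial $2,000 increments; reduction = 10 × $48 = $480, leaving $2,352.
Student Loan Interest Credit: $349,600 meets or exceeds the $299,200 cutoff, so the credit is $0.
Education Credit: 13% of the $12,500 excess over $337,100 is $1,625; credit = $5,525 − $1,625 = $3,900.
Apprenticeship Credit: income exceeds $29,000 by $320,600 → 642 increments × $25 = $16,050 ≥ base, so the credit is $0.
Total: $2,352 + $0 + $3,900 + $0 = $6,252.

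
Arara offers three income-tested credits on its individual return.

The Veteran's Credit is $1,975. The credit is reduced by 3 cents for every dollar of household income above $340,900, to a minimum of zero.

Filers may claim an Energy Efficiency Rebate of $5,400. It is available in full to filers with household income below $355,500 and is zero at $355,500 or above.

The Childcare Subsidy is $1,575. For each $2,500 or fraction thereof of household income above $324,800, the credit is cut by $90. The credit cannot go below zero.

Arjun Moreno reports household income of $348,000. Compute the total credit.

Veteran's Credit: 3% of the $7,100 excess over $340,900 is $213; credit = $1,975 − $213 = $1,762.
Energy Efficiency Rebate: $348,000 is below the $355,500 cutoff, so the full $5,400 applies.
Childcare Subsidy: income exceeds $324,800 by $23,200, which is 10 full-or-partial $2,500 increments; reduction = 10 × $90 = $900, leaving $675.
Total: $1,762 + $5,400 + $675 = $7,837.

$7,837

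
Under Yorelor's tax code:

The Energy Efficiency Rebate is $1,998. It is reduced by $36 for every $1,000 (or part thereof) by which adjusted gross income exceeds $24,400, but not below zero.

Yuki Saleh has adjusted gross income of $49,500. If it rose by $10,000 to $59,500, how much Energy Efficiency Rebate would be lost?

At $49,500 — income exceeds $24,400 by $25,100, which is 26 full-or-partial $1,000 increments; reduction = 26 × $36 = $936, leaving $1,062.
At $59,500 — income exceeds $24,400 by $35,100, which is 36 full-or-partial $1,000 increments; reduction = 36 × $36 = $1,296, leaving $702.
Lost: $1,062 − $702 = $360.

$360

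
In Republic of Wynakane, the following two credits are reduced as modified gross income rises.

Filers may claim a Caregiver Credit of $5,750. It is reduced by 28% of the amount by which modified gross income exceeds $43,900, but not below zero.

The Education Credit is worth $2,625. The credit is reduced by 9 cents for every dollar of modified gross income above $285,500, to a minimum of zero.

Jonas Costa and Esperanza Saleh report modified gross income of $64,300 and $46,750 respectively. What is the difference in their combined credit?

$4,914

Jonas ($64,300): Caregiver Credit: 28% of the $20,400 excess over $43,900 is $5,712; credit = $5,750 − $5,712 = $38. Education Credit: $64,300 is at or below the $285,500 threshold, so the full $2,625 applies. total $38 + $2,625 = $2,663
Esperanza ($46,750): Caregiver Credit: 28% of the $2,850 excess over $43,900 is $798; credit = $5,750 − $798 = $4,952. Education Credit: $46,750 is at or below the $285,500 threshold, so the full $2,625 applies. total $4,952 + $2,625 = $7,577
Difference: |$2,663 − $7,577| = $4,914.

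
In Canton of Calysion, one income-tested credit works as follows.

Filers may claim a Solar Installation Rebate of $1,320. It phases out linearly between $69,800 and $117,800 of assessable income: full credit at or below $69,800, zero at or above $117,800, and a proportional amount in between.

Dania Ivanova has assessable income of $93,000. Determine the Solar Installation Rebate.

$682

Solar Installation Rebate: $93,000 is $23,200 into a $48,000 phase-out range, leaving 24,800/48,000 of the credit: $1,320 × 24,800/48,000 = $682.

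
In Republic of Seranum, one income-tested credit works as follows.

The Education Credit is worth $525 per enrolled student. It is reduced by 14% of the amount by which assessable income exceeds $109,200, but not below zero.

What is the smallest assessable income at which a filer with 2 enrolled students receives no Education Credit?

Full credit = 2 × $525 = $1,050.
The credit falls by 14% of each dollar above $109,200, so it reaches zero when the excess is $1,050 / 14% = $7,500: income = $109,200 + $7,500 = $116,700.

$116,700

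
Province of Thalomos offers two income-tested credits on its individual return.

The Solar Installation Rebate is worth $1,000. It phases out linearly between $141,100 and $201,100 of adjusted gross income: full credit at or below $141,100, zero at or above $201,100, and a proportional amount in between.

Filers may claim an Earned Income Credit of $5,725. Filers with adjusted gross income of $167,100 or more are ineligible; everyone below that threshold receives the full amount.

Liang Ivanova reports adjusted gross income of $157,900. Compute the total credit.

$6,445

Solar Installation Rebate: $157,900 is $16,800 into a $60,000 phase-out range, leaving 43,200/60,000 of the credit: $1,000 × 43,200/60,000 = $720.
Earned Income Credit: $157,900 is below the $167,100 cutoff, so the full $5,725 applies.
Total: $720 + $5,725 = $6,445.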